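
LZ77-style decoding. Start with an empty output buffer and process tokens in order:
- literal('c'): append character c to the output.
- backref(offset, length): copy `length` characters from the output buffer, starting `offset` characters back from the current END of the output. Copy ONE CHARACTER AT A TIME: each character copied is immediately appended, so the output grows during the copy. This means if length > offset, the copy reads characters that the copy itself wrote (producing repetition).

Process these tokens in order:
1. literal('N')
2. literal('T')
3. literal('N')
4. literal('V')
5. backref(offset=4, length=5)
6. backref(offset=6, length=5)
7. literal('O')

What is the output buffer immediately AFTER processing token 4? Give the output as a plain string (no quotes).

Answer: NTNV

Derivation:
Token 1: literal('N'). Output: "N"
Token 2: literal('T'). Output: "NT"
Token 3: literal('N'). Output: "NTN"
Token 4: literal('V'). Output: "NTNV"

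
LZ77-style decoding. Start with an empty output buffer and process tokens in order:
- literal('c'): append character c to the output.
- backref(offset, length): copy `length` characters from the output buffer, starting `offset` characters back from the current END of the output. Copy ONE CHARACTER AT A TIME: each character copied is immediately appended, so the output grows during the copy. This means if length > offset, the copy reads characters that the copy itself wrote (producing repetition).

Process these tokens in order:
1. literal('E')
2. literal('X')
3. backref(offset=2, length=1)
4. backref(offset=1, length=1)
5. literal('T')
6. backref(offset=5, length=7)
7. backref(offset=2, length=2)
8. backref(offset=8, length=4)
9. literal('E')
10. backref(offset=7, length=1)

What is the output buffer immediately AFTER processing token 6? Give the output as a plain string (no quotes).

Answer: EXEETEXEETEX

Derivation:
Token 1: literal('E'). Output: "E"
Token 2: literal('X'). Output: "EX"
Token 3: backref(off=2, len=1). Copied 'E' from pos 0. Output: "EXE"
Token 4: backref(off=1, len=1). Copied 'E' from pos 2. Output: "EXEE"
Token 5: literal('T'). Output: "EXEET"
Token 6: backref(off=5, len=7) (overlapping!). Copied 'EXEETEX' from pos 0. Output: "EXEETEXEETEX"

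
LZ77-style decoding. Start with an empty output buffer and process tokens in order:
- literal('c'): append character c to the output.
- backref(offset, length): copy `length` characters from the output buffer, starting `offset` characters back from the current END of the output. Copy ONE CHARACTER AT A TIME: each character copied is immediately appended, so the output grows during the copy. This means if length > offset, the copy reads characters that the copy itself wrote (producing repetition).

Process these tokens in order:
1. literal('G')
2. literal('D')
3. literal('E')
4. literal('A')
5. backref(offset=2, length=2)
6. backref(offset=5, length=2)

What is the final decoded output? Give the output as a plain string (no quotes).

Token 1: literal('G'). Output: "G"
Token 2: literal('D'). Output: "GD"
Token 3: literal('E'). Output: "GDE"
Token 4: literal('A'). Output: "GDEA"
Token 5: backref(off=2, len=2). Copied 'EA' from pos 2. Output: "GDEAEA"
Token 6: backref(off=5, len=2). Copied 'DE' from pos 1. Output: "GDEAEADE"

Answer: GDEAEADE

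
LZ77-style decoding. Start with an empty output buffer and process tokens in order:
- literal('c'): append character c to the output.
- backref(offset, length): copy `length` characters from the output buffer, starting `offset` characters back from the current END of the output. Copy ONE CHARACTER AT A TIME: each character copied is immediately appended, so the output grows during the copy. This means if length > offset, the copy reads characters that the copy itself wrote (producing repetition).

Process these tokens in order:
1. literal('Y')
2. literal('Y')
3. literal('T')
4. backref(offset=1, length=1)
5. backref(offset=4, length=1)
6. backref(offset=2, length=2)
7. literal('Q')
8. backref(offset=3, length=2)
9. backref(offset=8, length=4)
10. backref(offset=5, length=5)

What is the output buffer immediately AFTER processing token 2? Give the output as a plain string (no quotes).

Token 1: literal('Y'). Output: "Y"
Token 2: literal('Y'). Output: "YY"

Answer: YY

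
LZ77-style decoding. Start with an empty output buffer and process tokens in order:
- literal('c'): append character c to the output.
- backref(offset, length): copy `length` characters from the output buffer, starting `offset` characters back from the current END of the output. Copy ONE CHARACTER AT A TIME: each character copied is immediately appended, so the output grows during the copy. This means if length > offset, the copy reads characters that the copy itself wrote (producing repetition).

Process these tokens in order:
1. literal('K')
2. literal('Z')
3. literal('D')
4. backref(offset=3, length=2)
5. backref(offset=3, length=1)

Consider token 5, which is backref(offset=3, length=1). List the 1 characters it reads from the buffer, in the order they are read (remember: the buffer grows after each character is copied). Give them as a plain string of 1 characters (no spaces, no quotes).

Token 1: literal('K'). Output: "K"
Token 2: literal('Z'). Output: "KZ"
Token 3: literal('D'). Output: "KZD"
Token 4: backref(off=3, len=2). Copied 'KZ' from pos 0. Output: "KZDKZ"
Token 5: backref(off=3, len=1). Buffer before: "KZDKZ" (len 5)
  byte 1: read out[2]='D', append. Buffer now: "KZDKZD"

Answer: D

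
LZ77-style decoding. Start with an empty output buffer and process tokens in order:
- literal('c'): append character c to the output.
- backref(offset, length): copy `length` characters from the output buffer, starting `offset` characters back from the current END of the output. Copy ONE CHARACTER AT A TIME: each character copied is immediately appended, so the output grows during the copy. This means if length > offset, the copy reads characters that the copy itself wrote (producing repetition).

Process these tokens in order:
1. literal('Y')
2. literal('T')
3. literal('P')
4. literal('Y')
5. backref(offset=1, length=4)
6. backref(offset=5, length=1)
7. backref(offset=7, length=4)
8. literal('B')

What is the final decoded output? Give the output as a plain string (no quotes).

Answer: YTPYYYYYYPYYYB

Derivation:
Token 1: literal('Y'). Output: "Y"
Token 2: literal('T'). Output: "YT"
Token 3: literal('P'). Output: "YTP"
Token 4: literal('Y'). Output: "YTPY"
Token 5: backref(off=1, len=4) (overlapping!). Copied 'YYYY' from pos 3. Output: "YTPYYYYY"
Token 6: backref(off=5, len=1). Copied 'Y' from pos 3. Output: "YTPYYYYYY"
Token 7: backref(off=7, len=4). Copied 'PYYY' from pos 2. Output: "YTPYYYYYYPYYY"
Token 8: literal('B'). Output: "YTPYYYYYYPYYYB"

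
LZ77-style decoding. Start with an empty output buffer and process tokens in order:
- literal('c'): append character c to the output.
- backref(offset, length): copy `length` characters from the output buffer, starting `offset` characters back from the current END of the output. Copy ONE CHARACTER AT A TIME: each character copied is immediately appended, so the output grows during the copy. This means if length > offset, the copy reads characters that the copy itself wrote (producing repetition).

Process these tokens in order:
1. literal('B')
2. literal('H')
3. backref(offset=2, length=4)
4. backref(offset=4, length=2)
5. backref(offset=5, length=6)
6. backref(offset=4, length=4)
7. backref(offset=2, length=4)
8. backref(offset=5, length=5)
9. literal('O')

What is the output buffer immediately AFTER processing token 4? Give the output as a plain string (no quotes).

Token 1: literal('B'). Output: "B"
Token 2: literal('H'). Output: "BH"
Token 3: backref(off=2, len=4) (overlapping!). Copied 'BHBH' from pos 0. Output: "BHBHBH"
Token 4: backref(off=4, len=2). Copied 'BH' from pos 2. Output: "BHBHBHBH"

Answer: BHBHBHBH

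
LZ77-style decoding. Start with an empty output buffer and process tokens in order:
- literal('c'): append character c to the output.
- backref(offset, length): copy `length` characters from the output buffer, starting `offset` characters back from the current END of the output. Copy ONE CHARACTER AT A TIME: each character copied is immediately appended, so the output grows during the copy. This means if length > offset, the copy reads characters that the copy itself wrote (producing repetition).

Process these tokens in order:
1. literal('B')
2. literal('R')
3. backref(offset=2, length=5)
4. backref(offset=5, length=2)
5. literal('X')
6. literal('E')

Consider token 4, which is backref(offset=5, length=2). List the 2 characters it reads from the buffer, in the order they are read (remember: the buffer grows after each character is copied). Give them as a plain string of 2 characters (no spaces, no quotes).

Token 1: literal('B'). Output: "B"
Token 2: literal('R'). Output: "BR"
Token 3: backref(off=2, len=5) (overlapping!). Copied 'BRBRB' from pos 0. Output: "BRBRBRB"
Token 4: backref(off=5, len=2). Buffer before: "BRBRBRB" (len 7)
  byte 1: read out[2]='B', append. Buffer now: "BRBRBRBB"
  byte 2: read out[3]='R', append. Buffer now: "BRBRBRBBR"

Answer: BR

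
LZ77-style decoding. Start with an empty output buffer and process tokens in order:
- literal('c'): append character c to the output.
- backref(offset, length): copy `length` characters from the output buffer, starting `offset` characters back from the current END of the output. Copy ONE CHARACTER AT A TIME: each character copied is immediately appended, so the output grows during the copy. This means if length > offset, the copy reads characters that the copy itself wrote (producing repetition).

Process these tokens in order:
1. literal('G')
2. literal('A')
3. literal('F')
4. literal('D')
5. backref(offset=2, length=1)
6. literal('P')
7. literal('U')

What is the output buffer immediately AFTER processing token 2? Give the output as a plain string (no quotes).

Answer: GA

Derivation:
Token 1: literal('G'). Output: "G"
Token 2: literal('A'). Output: "GA"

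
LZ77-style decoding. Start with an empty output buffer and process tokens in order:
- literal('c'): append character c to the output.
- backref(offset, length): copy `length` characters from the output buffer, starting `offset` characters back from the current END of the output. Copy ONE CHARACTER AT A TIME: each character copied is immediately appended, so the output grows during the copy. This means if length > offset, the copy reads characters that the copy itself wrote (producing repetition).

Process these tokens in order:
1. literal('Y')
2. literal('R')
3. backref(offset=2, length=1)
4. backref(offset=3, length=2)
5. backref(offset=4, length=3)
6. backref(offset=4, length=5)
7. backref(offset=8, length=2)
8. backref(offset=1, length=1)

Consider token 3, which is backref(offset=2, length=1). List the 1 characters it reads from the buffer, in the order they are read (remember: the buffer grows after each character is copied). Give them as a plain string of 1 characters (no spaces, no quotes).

Answer: Y

Derivation:
Token 1: literal('Y'). Output: "Y"
Token 2: literal('R'). Output: "YR"
Token 3: backref(off=2, len=1). Buffer before: "YR" (len 2)
  byte 1: read out[0]='Y', append. Buffer now: "YRY"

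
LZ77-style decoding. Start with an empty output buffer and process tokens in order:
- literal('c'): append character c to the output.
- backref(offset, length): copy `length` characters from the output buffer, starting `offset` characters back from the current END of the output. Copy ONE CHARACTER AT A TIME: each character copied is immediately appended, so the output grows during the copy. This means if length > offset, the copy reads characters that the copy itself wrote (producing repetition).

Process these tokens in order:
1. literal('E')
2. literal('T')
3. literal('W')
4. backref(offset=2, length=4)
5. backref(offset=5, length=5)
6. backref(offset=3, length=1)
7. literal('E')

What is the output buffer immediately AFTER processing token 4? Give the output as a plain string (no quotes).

Answer: ETWTWTW

Derivation:
Token 1: literal('E'). Output: "E"
Token 2: literal('T'). Output: "ET"
Token 3: literal('W'). Output: "ETW"
Token 4: backref(off=2, len=4) (overlapping!). Copied 'TWTW' from pos 1. Output: "ETWTWTW"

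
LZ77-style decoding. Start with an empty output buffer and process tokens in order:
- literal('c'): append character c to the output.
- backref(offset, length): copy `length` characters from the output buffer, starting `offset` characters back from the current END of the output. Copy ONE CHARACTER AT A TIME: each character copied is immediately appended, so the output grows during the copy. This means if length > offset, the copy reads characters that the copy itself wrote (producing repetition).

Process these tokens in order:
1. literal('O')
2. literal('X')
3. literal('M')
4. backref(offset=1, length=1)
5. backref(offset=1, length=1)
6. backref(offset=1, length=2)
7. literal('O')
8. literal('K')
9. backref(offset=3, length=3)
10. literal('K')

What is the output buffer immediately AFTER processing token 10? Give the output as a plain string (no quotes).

Token 1: literal('O'). Output: "O"
Token 2: literal('X'). Output: "OX"
Token 3: literal('M'). Output: "OXM"
Token 4: backref(off=1, len=1). Copied 'M' from pos 2. Output: "OXMM"
Token 5: backref(off=1, len=1). Copied 'M' from pos 3. Output: "OXMMM"
Token 6: backref(off=1, len=2) (overlapping!). Copied 'MM' from pos 4. Output: "OXMMMMM"
Token 7: literal('O'). Output: "OXMMMMMO"
Token 8: literal('K'). Output: "OXMMMMMOK"
Token 9: backref(off=3, len=3). Copied 'MOK' from pos 6. Output: "OXMMMMMOKMOK"
Token 10: literal('K'). Output: "OXMMMMMOKMOKK"

Answer: OXMMMMMOKMOKK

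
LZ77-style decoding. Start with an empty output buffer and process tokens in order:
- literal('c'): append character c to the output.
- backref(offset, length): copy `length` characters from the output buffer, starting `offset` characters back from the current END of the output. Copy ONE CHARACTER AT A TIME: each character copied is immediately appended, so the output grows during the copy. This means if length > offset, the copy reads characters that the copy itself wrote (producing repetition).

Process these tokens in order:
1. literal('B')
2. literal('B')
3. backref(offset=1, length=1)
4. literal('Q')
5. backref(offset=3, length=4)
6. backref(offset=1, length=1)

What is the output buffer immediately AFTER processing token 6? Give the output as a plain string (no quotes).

Token 1: literal('B'). Output: "B"
Token 2: literal('B'). Output: "BB"
Token 3: backref(off=1, len=1). Copied 'B' from pos 1. Output: "BBB"
Token 4: literal('Q'). Output: "BBBQ"
Token 5: backref(off=3, len=4) (overlapping!). Copied 'BBQB' from pos 1. Output: "BBBQBBQB"
Token 6: backref(off=1, len=1). Copied 'B' from pos 7. Output: "BBBQBBQBB"

Answer: BBBQBBQBB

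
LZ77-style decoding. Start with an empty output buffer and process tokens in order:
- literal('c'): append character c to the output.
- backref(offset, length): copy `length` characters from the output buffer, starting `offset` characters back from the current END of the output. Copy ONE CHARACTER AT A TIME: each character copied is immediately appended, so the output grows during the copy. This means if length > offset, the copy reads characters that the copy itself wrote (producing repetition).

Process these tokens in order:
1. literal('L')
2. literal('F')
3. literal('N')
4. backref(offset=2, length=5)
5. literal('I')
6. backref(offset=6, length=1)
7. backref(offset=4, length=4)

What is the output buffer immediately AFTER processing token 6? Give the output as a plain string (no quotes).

Token 1: literal('L'). Output: "L"
Token 2: literal('F'). Output: "LF"
Token 3: literal('N'). Output: "LFN"
Token 4: backref(off=2, len=5) (overlapping!). Copied 'FNFNF' from pos 1. Output: "LFNFNFNF"
Token 5: literal('I'). Output: "LFNFNFNFI"
Token 6: backref(off=6, len=1). Copied 'F' from pos 3. Output: "LFNFNFNFIF"

Answer: LFNFNFNFIF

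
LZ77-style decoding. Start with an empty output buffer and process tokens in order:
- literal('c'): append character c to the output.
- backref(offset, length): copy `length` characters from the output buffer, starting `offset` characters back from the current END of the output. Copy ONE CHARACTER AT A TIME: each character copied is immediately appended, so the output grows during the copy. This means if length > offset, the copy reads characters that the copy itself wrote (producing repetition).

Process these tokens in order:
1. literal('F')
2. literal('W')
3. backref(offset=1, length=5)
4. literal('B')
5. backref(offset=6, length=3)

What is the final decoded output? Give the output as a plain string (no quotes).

Token 1: literal('F'). Output: "F"
Token 2: literal('W'). Output: "FW"
Token 3: backref(off=1, len=5) (overlapping!). Copied 'WWWWW' from pos 1. Output: "FWWWWWW"
Token 4: literal('B'). Output: "FWWWWWWB"
Token 5: backref(off=6, len=3). Copied 'WWW' from pos 2. Output: "FWWWWWWBWWW"

Answer: FWWWWWWBWWW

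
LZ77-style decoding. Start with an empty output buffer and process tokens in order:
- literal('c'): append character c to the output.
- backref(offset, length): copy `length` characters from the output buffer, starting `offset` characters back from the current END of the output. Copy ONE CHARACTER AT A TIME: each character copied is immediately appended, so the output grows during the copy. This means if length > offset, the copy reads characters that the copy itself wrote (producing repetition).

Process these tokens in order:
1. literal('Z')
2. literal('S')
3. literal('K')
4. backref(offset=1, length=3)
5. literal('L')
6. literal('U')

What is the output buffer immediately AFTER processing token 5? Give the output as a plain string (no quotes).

Answer: ZSKKKKL

Derivation:
Token 1: literal('Z'). Output: "Z"
Token 2: literal('S'). Output: "ZS"
Token 3: literal('K'). Output: "ZSK"
Token 4: backref(off=1, len=3) (overlapping!). Copied 'KKK' from pos 2. Output: "ZSKKKK"
Token 5: literal('L'). Output: "ZSKKKKL"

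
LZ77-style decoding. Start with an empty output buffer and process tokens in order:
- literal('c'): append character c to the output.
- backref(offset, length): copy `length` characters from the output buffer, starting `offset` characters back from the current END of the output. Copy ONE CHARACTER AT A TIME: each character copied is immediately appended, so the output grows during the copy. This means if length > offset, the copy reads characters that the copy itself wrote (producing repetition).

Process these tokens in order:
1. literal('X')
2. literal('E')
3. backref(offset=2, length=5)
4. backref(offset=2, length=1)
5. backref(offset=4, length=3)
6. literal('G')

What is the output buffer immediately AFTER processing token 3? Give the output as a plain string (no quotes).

Answer: XEXEXEX

Derivation:
Token 1: literal('X'). Output: "X"
Token 2: literal('E'). Output: "XE"
Token 3: backref(off=2, len=5) (overlapping!). Copied 'XEXEX' from pos 0. Output: "XEXEXEX"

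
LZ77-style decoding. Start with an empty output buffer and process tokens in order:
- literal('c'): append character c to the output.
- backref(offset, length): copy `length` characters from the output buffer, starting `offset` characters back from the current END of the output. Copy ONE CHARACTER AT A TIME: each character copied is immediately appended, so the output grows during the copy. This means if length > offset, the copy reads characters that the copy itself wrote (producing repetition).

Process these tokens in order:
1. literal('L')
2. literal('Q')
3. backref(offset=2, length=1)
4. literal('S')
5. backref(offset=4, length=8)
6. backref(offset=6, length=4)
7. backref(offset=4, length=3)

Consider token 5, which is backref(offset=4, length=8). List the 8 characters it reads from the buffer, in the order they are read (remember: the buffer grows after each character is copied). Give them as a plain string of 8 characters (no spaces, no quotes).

Answer: LQLSLQLS

Derivation:
Token 1: literal('L'). Output: "L"
Token 2: literal('Q'). Output: "LQ"
Token 3: backref(off=2, len=1). Copied 'L' from pos 0. Output: "LQL"
Token 4: literal('S'). Output: "LQLS"
Token 5: backref(off=4, len=8). Buffer before: "LQLS" (len 4)
  byte 1: read out[0]='L', append. Buffer now: "LQLSL"
  byte 2: read out[1]='Q', append. Buffer now: "LQLSLQ"
  byte 3: read out[2]='L', append. Buffer now: "LQLSLQL"
  byte 4: read out[3]='S', append. Buffer now: "LQLSLQLS"
  byte 5: read out[4]='L', append. Buffer now: "LQLSLQLSL"
  byte 6: read out[5]='Q', append. Buffer now: "LQLSLQLSLQ"
  byte 7: read out[6]='L', append. Buffer now: "LQLSLQLSLQL"
  byte 8: read out[7]='S', append. Buffer now: "LQLSLQLSLQLS"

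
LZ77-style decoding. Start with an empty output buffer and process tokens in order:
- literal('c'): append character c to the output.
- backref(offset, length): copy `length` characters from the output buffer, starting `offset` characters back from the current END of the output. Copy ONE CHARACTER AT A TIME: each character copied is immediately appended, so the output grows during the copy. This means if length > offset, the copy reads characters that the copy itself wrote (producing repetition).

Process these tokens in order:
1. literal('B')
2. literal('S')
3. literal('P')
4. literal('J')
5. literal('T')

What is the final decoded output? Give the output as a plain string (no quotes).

Answer: BSPJT

Derivation:
Token 1: literal('B'). Output: "B"
Token 2: literal('S'). Output: "BS"
Token 3: literal('P'). Output: "BSP"
Token 4: literal('J'). Output: "BSPJ"
Token 5: literal('T'). Output: "BSPJT"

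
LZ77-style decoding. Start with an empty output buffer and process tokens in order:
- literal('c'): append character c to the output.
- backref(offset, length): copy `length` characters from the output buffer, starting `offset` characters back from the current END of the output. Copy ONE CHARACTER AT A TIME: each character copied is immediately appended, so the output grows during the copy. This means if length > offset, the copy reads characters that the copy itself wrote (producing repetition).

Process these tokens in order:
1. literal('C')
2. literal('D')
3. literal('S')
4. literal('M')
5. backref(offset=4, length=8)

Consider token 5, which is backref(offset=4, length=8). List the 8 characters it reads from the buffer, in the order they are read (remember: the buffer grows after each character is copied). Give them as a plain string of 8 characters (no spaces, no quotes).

Token 1: literal('C'). Output: "C"
Token 2: literal('D'). Output: "CD"
Token 3: literal('S'). Output: "CDS"
Token 4: literal('M'). Output: "CDSM"
Token 5: backref(off=4, len=8). Buffer before: "CDSM" (len 4)
  byte 1: read out[0]='C', append. Buffer now: "CDSMC"
  byte 2: read out[1]='D', append. Buffer now: "CDSMCD"
  byte 3: read out[2]='S', append. Buffer now: "CDSMCDS"
  byte 4: read out[3]='M', append. Buffer now: "CDSMCDSM"
  byte 5: read out[4]='C', append. Buffer now: "CDSMCDSMC"
  byte 6: read out[5]='D', append. Buffer now: "CDSMCDSMCD"
  byte 7: read out[6]='S', append. Buffer now: "CDSMCDSMCDS"
  byte 8: read out[7]='M', append. Buffer now: "CDSMCDSMCDSM"

Answer: CDSMCDSM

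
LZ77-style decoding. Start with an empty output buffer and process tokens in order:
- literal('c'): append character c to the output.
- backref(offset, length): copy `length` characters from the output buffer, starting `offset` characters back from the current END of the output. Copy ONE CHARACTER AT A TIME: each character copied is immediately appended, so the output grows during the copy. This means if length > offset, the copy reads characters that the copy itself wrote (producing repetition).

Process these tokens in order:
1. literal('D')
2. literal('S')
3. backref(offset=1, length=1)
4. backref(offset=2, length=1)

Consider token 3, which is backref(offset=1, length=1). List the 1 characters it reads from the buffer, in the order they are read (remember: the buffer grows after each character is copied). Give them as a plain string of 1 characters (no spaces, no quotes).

Answer: S

Derivation:
Token 1: literal('D'). Output: "D"
Token 2: literal('S'). Output: "DS"
Token 3: backref(off=1, len=1). Buffer before: "DS" (len 2)
  byte 1: read out[1]='S', append. Buffer now: "DSS"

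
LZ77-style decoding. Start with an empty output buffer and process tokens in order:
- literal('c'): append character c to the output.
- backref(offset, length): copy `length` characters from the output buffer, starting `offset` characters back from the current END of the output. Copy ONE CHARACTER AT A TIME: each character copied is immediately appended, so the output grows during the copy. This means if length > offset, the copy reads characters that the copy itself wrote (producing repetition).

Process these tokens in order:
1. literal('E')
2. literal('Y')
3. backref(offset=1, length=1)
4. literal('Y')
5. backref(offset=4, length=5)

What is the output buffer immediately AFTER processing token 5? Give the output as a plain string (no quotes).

Token 1: literal('E'). Output: "E"
Token 2: literal('Y'). Output: "EY"
Token 3: backref(off=1, len=1). Copied 'Y' from pos 1. Output: "EYY"
Token 4: literal('Y'). Output: "EYYY"
Token 5: backref(off=4, len=5) (overlapping!). Copied 'EYYYE' from pos 0. Output: "EYYYEYYYE"

Answer: EYYYEYYYE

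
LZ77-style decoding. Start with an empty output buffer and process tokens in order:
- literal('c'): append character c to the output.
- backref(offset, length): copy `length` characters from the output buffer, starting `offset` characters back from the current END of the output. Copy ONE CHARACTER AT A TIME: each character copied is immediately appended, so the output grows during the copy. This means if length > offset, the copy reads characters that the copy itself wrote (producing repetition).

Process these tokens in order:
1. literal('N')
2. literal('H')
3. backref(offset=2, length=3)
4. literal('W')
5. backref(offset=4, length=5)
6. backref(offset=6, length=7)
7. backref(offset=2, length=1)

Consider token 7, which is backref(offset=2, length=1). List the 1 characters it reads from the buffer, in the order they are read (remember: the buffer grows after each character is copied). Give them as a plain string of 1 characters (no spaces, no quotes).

Answer: N

Derivation:
Token 1: literal('N'). Output: "N"
Token 2: literal('H'). Output: "NH"
Token 3: backref(off=2, len=3) (overlapping!). Copied 'NHN' from pos 0. Output: "NHNHN"
Token 4: literal('W'). Output: "NHNHNW"
Token 5: backref(off=4, len=5) (overlapping!). Copied 'NHNWN' from pos 2. Output: "NHNHNWNHNWN"
Token 6: backref(off=6, len=7) (overlapping!). Copied 'WNHNWNW' from pos 5. Output: "NHNHNWNHNWNWNHNWNW"
Token 7: backref(off=2, len=1). Buffer before: "NHNHNWNHNWNWNHNWNW" (len 18)
  byte 1: read out[16]='N', append. Buffer now: "NHNHNWNHNWNWNHNWNWN"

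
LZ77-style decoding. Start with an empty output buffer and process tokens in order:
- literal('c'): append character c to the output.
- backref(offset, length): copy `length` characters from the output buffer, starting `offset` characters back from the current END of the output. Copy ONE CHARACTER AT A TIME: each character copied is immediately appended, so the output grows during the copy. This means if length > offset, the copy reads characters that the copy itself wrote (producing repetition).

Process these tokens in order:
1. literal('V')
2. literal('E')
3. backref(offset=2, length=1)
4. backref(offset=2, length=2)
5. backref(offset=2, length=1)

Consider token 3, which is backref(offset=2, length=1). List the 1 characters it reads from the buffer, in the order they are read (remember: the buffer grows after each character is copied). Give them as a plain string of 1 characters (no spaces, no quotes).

Answer: V

Derivation:
Token 1: literal('V'). Output: "V"
Token 2: literal('E'). Output: "VE"
Token 3: backref(off=2, len=1). Buffer before: "VE" (len 2)
  byte 1: read out[0]='V', append. Buffer now: "VEV"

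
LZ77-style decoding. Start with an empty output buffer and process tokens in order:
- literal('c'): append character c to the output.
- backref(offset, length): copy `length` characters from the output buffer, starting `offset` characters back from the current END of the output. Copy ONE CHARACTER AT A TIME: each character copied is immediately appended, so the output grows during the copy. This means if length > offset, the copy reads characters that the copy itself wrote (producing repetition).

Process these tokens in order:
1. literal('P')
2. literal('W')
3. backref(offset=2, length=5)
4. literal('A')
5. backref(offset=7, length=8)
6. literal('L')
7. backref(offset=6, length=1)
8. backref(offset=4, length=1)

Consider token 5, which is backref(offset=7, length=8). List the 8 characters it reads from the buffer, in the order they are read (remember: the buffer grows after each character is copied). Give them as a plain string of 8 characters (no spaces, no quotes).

Token 1: literal('P'). Output: "P"
Token 2: literal('W'). Output: "PW"
Token 3: backref(off=2, len=5) (overlapping!). Copied 'PWPWP' from pos 0. Output: "PWPWPWP"
Token 4: literal('A'). Output: "PWPWPWPA"
Token 5: backref(off=7, len=8). Buffer before: "PWPWPWPA" (len 8)
  byte 1: read out[1]='W', append. Buffer now: "PWPWPWPAW"
  byte 2: read out[2]='P', append. Buffer now: "PWPWPWPAWP"
  byte 3: read out[3]='W', append. Buffer now: "PWPWPWPAWPW"
  byte 4: read out[4]='P', append. Buffer now: "PWPWPWPAWPWP"
  byte 5: read out[5]='W', append. Buffer now: "PWPWPWPAWPWPW"
  byte 6: read out[6]='P', append. Buffer now: "PWPWPWPAWPWPWP"
  byte 7: read out[7]='A', append. Buffer now: "PWPWPWPAWPWPWPA"
  byte 8: read out[8]='W', append. Buffer now: "PWPWPWPAWPWPWPAW"

Answer: WPWPWPAW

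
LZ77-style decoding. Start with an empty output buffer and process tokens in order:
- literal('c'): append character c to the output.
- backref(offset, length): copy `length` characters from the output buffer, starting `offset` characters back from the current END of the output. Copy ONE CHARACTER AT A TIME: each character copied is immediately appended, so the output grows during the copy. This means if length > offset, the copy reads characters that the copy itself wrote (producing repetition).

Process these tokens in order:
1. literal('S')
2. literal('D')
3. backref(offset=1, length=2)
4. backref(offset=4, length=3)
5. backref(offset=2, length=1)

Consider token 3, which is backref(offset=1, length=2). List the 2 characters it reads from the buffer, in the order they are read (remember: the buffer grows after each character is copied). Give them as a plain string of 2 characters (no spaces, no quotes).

Token 1: literal('S'). Output: "S"
Token 2: literal('D'). Output: "SD"
Token 3: backref(off=1, len=2). Buffer before: "SD" (len 2)
  byte 1: read out[1]='D', append. Buffer now: "SDD"
  byte 2: read out[2]='D', append. Buffer now: "SDDD"

Answer: DD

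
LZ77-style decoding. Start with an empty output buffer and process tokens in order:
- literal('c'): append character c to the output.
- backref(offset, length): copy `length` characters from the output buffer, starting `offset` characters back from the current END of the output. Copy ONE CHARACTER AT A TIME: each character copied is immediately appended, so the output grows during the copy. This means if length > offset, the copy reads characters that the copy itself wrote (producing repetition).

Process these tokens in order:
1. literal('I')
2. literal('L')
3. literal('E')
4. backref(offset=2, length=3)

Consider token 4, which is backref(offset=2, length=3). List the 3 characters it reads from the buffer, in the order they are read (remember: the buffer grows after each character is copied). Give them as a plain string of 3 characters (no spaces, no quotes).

Token 1: literal('I'). Output: "I"
Token 2: literal('L'). Output: "IL"
Token 3: literal('E'). Output: "ILE"
Token 4: backref(off=2, len=3). Buffer before: "ILE" (len 3)
  byte 1: read out[1]='L', append. Buffer now: "ILEL"
  byte 2: read out[2]='E', append. Buffer now: "ILELE"
  byte 3: read out[3]='L', append. Buffer now: "ILELEL"

Answer: LEL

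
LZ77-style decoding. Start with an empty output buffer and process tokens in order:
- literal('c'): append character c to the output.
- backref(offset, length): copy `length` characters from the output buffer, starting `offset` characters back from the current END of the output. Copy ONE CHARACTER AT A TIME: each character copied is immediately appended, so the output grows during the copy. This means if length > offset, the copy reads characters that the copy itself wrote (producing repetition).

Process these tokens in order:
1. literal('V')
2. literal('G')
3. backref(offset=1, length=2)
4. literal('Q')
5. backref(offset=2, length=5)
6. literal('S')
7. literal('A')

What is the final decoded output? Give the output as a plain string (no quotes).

Token 1: literal('V'). Output: "V"
Token 2: literal('G'). Output: "VG"
Token 3: backref(off=1, len=2) (overlapping!). Copied 'GG' from pos 1. Output: "VGGG"
Token 4: literal('Q'). Output: "VGGGQ"
Token 5: backref(off=2, len=5) (overlapping!). Copied 'GQGQG' from pos 3. Output: "VGGGQGQGQG"
Token 6: literal('S'). Output: "VGGGQGQGQGS"
Token 7: literal('A'). Output: "VGGGQGQGQGSA"

Answer: VGGGQGQGQGSA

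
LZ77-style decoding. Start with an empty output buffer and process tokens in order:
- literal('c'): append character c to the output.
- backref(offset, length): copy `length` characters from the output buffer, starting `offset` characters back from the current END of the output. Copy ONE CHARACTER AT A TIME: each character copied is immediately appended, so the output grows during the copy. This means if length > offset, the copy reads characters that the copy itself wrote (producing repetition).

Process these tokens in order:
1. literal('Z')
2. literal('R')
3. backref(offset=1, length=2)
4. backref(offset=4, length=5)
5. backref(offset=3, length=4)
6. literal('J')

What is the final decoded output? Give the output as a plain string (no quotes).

Token 1: literal('Z'). Output: "Z"
Token 2: literal('R'). Output: "ZR"
Token 3: backref(off=1, len=2) (overlapping!). Copied 'RR' from pos 1. Output: "ZRRR"
Token 4: backref(off=4, len=5) (overlapping!). Copied 'ZRRRZ' from pos 0. Output: "ZRRRZRRRZ"
Token 5: backref(off=3, len=4) (overlapping!). Copied 'RRZR' from pos 6. Output: "ZRRRZRRRZRRZR"
Token 6: literal('J'). Output: "ZRRRZRRRZRRZRJ"

Answer: ZRRRZRRRZRRZRJ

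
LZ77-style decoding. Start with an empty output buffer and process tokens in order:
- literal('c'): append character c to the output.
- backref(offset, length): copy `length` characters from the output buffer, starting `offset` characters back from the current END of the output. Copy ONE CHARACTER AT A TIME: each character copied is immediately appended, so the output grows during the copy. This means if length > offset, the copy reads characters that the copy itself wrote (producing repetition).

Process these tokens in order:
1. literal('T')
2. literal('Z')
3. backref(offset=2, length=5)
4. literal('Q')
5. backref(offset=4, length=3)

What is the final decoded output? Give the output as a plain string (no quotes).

Answer: TZTZTZTQTZT

Derivation:
Token 1: literal('T'). Output: "T"
Token 2: literal('Z'). Output: "TZ"
Token 3: backref(off=2, len=5) (overlapping!). Copied 'TZTZT' from pos 0. Output: "TZTZTZT"
Token 4: literal('Q'). Output: "TZTZTZTQ"
Token 5: backref(off=4, len=3). Copied 'TZT' from pos 4. Output: "TZTZTZTQTZT"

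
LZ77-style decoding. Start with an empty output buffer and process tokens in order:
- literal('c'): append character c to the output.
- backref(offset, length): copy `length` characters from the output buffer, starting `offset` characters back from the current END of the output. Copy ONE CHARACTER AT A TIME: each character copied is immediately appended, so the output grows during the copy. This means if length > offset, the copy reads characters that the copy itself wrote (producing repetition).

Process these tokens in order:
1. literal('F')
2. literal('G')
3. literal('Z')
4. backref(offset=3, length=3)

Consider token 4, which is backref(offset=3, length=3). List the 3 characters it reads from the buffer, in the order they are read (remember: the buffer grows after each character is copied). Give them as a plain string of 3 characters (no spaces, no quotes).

Answer: FGZ

Derivation:
Token 1: literal('F'). Output: "F"
Token 2: literal('G'). Output: "FG"
Token 3: literal('Z'). Output: "FGZ"
Token 4: backref(off=3, len=3). Buffer before: "FGZ" (len 3)
  byte 1: read out[0]='F', append. Buffer now: "FGZF"
  byte 2: read out[1]='G', append. Buffer now: "FGZFG"
  byte 3: read out[2]='Z', append. Buffer now: "FGZFGZ"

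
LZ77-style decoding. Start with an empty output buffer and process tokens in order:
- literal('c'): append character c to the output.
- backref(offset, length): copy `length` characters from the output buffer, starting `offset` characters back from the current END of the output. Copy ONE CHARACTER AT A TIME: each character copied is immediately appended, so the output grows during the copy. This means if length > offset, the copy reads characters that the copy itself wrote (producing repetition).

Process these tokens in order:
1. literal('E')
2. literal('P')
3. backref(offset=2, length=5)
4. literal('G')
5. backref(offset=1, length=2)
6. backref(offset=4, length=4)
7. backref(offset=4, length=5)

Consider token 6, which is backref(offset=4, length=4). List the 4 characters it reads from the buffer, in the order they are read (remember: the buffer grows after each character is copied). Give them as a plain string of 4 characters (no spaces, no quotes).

Token 1: literal('E'). Output: "E"
Token 2: literal('P'). Output: "EP"
Token 3: backref(off=2, len=5) (overlapping!). Copied 'EPEPE' from pos 0. Output: "EPEPEPE"
Token 4: literal('G'). Output: "EPEPEPEG"
Token 5: backref(off=1, len=2) (overlapping!). Copied 'GG' from pos 7. Output: "EPEPEPEGGG"
Token 6: backref(off=4, len=4). Buffer before: "EPEPEPEGGG" (len 10)
  byte 1: read out[6]='E', append. Buffer now: "EPEPEPEGGGE"
  byte 2: read out[7]='G', append. Buffer now: "EPEPEPEGGGEG"
  byte 3: read out[8]='G', append. Buffer now: "EPEPEPEGGGEGG"
  byte 4: read out[9]='G', append. Buffer now: "EPEPEPEGGGEGGG"

Answer: EGGG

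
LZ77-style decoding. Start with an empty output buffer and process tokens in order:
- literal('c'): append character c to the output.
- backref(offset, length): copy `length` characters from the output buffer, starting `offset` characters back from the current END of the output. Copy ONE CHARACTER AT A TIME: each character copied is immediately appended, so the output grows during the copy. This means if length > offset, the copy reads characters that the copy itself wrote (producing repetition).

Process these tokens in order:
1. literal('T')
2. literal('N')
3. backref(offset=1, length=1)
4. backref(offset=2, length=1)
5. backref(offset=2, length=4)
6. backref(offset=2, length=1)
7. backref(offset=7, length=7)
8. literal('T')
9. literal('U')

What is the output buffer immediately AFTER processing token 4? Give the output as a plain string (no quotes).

Token 1: literal('T'). Output: "T"
Token 2: literal('N'). Output: "TN"
Token 3: backref(off=1, len=1). Copied 'N' from pos 1. Output: "TNN"
Token 4: backref(off=2, len=1). Copied 'N' from pos 1. Output: "TNNN"

Answer: TNNN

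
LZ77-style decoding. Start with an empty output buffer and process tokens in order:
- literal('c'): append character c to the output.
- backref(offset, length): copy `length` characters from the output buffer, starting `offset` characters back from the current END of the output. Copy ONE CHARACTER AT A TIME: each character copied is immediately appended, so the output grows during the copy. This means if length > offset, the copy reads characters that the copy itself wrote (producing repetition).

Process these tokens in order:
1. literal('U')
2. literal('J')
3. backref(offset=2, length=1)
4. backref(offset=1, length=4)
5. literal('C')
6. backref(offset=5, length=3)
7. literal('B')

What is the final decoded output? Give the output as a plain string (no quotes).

Token 1: literal('U'). Output: "U"
Token 2: literal('J'). Output: "UJ"
Token 3: backref(off=2, len=1). Copied 'U' from pos 0. Output: "UJU"
Token 4: backref(off=1, len=4) (overlapping!). Copied 'UUUU' from pos 2. Output: "UJUUUUU"
Token 5: literal('C'). Output: "UJUUUUUC"
Token 6: backref(off=5, len=3). Copied 'UUU' from pos 3. Output: "UJUUUUUCUUU"
Token 7: literal('B'). Output: "UJUUUUUCUUUB"

Answer: UJUUUUUCUUUB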